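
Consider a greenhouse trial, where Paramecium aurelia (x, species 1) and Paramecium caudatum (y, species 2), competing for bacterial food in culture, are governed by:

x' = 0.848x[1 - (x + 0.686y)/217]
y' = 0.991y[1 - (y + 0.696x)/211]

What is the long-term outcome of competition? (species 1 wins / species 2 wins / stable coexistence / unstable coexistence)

Compare the nullcline intercepts: K1/α12 = 217/0.686 = 316 > K2 = 211; K2/α21 = 211/0.696 = 303 > K1 = 217.
Since both inequalities hold, each species can invade when rare, so the interior equilibrium is stable.

stable coexistence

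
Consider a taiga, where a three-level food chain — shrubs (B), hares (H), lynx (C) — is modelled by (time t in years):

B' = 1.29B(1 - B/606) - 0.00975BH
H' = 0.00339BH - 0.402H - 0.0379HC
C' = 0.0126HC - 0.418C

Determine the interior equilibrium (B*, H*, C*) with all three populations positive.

From dC/dt = 0: 0.0126H* = 0.418, so H* = 33.2.
From dB/dt = 0: 1.29(1 - B*/606) = 0.00975·33.2, giving B* = 606·(1 - 0.251) = 454.
From dH/dt = 0: 0.00339·454 - 0.402 = 0.0379C*, so C* = 1.14/0.0379 = 30.

B* ≈ 454, H* ≈ 33.2, C* ≈ 30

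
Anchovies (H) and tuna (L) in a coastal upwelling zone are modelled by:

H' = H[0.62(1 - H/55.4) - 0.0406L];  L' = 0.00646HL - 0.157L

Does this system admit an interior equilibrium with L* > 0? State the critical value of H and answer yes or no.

Threshold H = 24.3; K > 24.3, so yes, the predator persists.

The predator equation gives dL/dt > 0 only when H > 0.157/0.00646 = 24.3.
Without the predator, H → K = 55.4. Since 55.4 > 24.3, the predator can invade and persist.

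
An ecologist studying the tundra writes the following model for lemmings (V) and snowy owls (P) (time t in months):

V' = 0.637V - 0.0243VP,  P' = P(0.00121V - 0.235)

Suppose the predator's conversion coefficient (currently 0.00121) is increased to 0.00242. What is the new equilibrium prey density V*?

At the interior fixed point, setting dP/dt = 0 with P > 0 fixes V* = (predator death rate)/(VP coefficient) — independent of the other coefficients.
With the change, V* = 0.235/0.00242 = 97.1; it falls from 194.

V* ≈ 97.1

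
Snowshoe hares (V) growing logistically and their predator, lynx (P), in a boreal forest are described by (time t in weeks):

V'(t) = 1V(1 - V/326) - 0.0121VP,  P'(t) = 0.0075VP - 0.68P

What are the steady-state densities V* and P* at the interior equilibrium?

V* ≈ 90.7, P* ≈ 59.7

From dP/dt = 0 with P > 0: 0.0075V* = 0.68, so V* = 90.7.
Substitute into dV/dt = 0: 1(1 - 90.7/326) = 0.0121P*.
The bracket is 0.722, giving P* = 0.722/0.0121 = 59.7.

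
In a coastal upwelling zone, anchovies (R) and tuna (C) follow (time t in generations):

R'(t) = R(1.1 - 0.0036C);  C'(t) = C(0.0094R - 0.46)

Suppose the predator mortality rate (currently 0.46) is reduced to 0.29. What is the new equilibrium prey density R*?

R* ≈ 30.9

At the interior fixed point, setting dC/dt = 0 with C > 0 fixes R* = (predator death rate)/(RC coefficient) — independent of the other coefficients.
With the change, R* = 0.29/0.0094 = 30.9; it falls from 48.9.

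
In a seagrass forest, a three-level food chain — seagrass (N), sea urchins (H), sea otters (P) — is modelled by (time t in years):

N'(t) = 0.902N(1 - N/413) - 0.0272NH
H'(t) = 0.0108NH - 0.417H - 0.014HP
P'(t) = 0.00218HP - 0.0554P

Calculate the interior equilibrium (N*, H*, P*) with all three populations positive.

N* ≈ 96.5, H* ≈ 25.4, P* ≈ 44.7

From dP/dt = 0: 0.00218H* = 0.0554, so H* = 25.4.
From dN/dt = 0: 0.902(1 - N*/413) = 0.0272·25.4, giving N* = 413·(1 - 0.766) = 96.5.
From dH/dt = 0: 0.0108·96.5 - 0.417 = 0.014P*, so P* = 0.625/0.014 = 44.7.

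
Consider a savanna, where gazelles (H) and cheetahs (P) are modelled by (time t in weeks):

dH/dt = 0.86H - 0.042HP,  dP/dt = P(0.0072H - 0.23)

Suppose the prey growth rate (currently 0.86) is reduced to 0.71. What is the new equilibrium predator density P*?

At the interior fixed point, setting dH/dt = 0 with H > 0 fixes P* = (prey growth rate)/(HP coefficient) — independent of the other coefficients.
With the change, P* = 0.71/0.042 = 16.9; it falls from 20.5.

P* ≈ 16.9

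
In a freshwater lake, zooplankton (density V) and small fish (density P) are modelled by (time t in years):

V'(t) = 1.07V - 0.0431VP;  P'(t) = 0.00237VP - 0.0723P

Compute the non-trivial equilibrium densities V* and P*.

V* ≈ 30.5, P* ≈ 24.8

Set dP/dt = 0 with P > 0: 0.00237V - 0.0723 = 0, so V* = 0.0723/0.00237 = 30.5.
Set dV/dt = 0 with V > 0: 1.07 - 0.0431P = 0, so P* = 1.07/0.0431 = 24.8.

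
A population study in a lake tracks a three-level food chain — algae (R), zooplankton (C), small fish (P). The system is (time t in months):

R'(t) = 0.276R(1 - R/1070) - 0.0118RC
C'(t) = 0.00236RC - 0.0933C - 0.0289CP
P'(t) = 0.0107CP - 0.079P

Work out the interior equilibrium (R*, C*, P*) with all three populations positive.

From dP/dt = 0: 0.0107C* = 0.079, so C* = 7.38.
From dR/dt = 0: 0.276(1 - R*/1070) = 0.0118·7.38, giving R* = 1070·(1 - 0.316) = 732.
From dC/dt = 0: 0.00236·732 - 0.0933 = 0.0289P*, so P* = 1.63/0.0289 = 56.6.

R* ≈ 732, C* ≈ 7.38, P* ≈ 56.6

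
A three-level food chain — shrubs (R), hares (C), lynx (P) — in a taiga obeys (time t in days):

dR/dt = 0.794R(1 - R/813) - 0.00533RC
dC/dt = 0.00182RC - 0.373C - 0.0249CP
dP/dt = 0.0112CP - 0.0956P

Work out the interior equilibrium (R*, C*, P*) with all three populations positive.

From dP/dt = 0: 0.0112C* = 0.0956, so C* = 8.54.
From dR/dt = 0: 0.794(1 - R*/813) = 0.00533·8.54, giving R* = 813·(1 - 0.0573) = 766.
From dC/dt = 0: 0.00182·766 - 0.373 = 0.0249P*, so P* = 1.02/0.0249 = 41.

R* ≈ 766, C* ≈ 8.54, P* ≈ 41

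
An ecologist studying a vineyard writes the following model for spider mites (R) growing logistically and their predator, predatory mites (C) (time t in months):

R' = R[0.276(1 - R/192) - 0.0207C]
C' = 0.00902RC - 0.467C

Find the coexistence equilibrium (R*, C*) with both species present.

From dC/dt = 0 with C > 0: 0.00902R* = 0.467, so R* = 51.8.
Substitute into dR/dt = 0: 0.276(1 - 51.8/192) = 0.0207C*.
The bracket is 0.73, giving C* = 0.202/0.0207 = 9.74.

R* ≈ 51.8, C* ≈ 9.74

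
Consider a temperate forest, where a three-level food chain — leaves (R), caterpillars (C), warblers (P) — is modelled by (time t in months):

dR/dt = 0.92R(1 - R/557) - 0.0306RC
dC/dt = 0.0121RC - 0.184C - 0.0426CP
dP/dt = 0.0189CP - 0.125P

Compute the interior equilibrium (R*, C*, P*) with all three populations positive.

From dP/dt = 0: 0.0189C* = 0.125, so C* = 6.61.
From dR/dt = 0: 0.92(1 - R*/557) = 0.0306·6.61, giving R* = 557·(1 - 0.22) = 434.
From dC/dt = 0: 0.0121·434 - 0.184 = 0.0426P*, so P* = 5.07/0.0426 = 119.

R* ≈ 434, C* ≈ 6.61, P* ≈ 119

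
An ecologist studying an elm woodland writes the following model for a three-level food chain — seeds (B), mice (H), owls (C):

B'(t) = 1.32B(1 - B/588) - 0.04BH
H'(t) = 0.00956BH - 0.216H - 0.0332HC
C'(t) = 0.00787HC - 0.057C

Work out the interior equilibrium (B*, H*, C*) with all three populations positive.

From dC/dt = 0: 0.00787H* = 0.057, so H* = 7.24.
From dB/dt = 0: 1.32(1 - B*/588) = 0.04·7.24, giving B* = 588·(1 - 0.219) = 459.
From dH/dt = 0: 0.00956·459 - 0.216 = 0.0332C*, so C* = 4.17/0.0332 = 126.

B* ≈ 459, H* ≈ 7.24, C* ≈ 126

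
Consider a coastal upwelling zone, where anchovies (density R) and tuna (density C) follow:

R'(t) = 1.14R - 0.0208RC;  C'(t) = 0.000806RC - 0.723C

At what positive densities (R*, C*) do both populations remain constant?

Set dC/dt = 0 with C > 0: 0.000806R - 0.723 = 0, so R* = 0.723/0.000806 = 897.
Set dR/dt = 0 with R > 0: 1.14 - 0.0208C = 0, so C* = 1.14/0.0208 = 54.8.

R* ≈ 897, C* ≈ 54.8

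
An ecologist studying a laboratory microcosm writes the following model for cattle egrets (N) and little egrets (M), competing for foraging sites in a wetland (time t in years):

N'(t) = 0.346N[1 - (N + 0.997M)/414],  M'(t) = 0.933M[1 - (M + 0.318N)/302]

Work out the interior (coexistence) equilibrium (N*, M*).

N* ≈ 165, M* ≈ 249

Setting both brackets to zero gives the nullclines N + 0.997M = 414 and 0.318N + M = 302.
Substituting M = 302 - 0.318N into the first: N(1 - 0.997·0.318) = 414 - 0.997·302.
So N* = 113/0.683 = 165, and then M* = 302 - 0.318·165 = 249.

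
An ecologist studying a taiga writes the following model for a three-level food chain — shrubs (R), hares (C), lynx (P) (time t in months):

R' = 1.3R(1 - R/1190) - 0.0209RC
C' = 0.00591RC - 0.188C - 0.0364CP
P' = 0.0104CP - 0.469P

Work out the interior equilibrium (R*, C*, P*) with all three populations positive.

From dP/dt = 0: 0.0104C* = 0.469, so C* = 45.1.
From dR/dt = 0: 1.3(1 - R*/1190) = 0.0209·45.1, giving R* = 1190·(1 - 0.725) = 327.
From dC/dt = 0: 0.00591·327 - 0.188 = 0.0364P*, so P* = 1.75/0.0364 = 48.

R* ≈ 327, C* ≈ 45.1, P* ≈ 48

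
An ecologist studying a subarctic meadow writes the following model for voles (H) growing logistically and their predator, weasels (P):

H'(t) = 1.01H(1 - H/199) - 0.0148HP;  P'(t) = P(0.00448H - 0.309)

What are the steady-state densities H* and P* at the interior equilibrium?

H* ≈ 69, P* ≈ 44.6

From dP/dt = 0 with P > 0: 0.00448H* = 0.309, so H* = 69.
Substitute into dH/dt = 0: 1.01(1 - 69/199) = 0.0148P*.
The bracket is 0.653, giving P* = 0.66/0.0148 = 44.6.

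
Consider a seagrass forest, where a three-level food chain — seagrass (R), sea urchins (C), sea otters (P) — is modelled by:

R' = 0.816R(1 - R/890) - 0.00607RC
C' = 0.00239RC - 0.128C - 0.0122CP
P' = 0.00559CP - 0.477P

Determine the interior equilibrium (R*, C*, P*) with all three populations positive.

From dP/dt = 0: 0.00559C* = 0.477, so C* = 85.3.
From dR/dt = 0: 0.816(1 - R*/890) = 0.00607·85.3, giving R* = 890·(1 - 0.635) = 325.
From dC/dt = 0: 0.00239·325 - 0.128 = 0.0122P*, so P* = 0.649/0.0122 = 53.2.

R* ≈ 325, C* ≈ 85.3, P* ≈ 53.2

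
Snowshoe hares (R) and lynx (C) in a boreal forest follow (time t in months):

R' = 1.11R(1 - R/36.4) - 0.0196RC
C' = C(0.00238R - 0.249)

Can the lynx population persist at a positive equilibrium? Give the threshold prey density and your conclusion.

Threshold R = 105; K < 105, so no, the predator goes extinct.

The predator equation gives dC/dt > 0 only when R > 0.249/0.00238 = 105.
Without the predator, R → K = 36.4. Since 36.4 < 105, the predator cannot invade.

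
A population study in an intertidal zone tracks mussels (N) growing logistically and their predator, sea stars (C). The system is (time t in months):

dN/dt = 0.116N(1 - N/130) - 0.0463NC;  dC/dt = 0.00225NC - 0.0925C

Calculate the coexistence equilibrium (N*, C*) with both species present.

N* ≈ 41.1, C* ≈ 1.71

From dC/dt = 0 with C > 0: 0.00225N* = 0.0925, so N* = 41.1.
Substitute into dN/dt = 0: 0.116(1 - 41.1/130) = 0.0463C*.
The bracket is 0.684, giving C* = 0.0793/0.0463 = 1.71.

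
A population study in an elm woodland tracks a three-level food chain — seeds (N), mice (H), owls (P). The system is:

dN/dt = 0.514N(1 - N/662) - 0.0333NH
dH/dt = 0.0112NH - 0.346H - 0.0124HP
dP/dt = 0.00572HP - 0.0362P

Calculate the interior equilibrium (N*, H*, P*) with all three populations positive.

N* ≈ 391, H* ≈ 6.33, P* ≈ 325

From dP/dt = 0: 0.00572H* = 0.0362, so H* = 6.33.
From dN/dt = 0: 0.514(1 - N*/662) = 0.0333·6.33, giving N* = 662·(1 - 0.41) = 391.
From dH/dt = 0: 0.0112·391 - 0.346 = 0.0124P*, so P* = 4.03/0.0124 = 325.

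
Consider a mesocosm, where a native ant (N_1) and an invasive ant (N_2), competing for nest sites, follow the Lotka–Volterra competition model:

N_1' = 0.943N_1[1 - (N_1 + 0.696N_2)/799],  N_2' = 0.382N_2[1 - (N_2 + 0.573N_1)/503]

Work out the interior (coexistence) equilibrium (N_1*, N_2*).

N_1* ≈ 747, N_2* ≈ 75.1

Setting both brackets to zero gives the nullclines N_1 + 0.696N_2 = 799 and 0.573N_1 + N_2 = 503.
Substituting N_2 = 503 - 0.573N_1 into the first: N_1(1 - 0.696·0.573) = 799 - 0.696·503.
So N_1* = 449/0.601 = 747, and then N_2* = 503 - 0.573·747 = 75.1.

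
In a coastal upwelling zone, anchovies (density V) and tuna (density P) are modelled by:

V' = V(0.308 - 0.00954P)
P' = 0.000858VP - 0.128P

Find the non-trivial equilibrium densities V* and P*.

V* ≈ 149, P* ≈ 32.3

Set dP/dt = 0 with P > 0: 0.000858V - 0.128 = 0, so V* = 0.128/0.000858 = 149.
Set dV/dt = 0 with V > 0: 0.308 - 0.00954P = 0, so P* = 0.308/0.00954 = 32.3.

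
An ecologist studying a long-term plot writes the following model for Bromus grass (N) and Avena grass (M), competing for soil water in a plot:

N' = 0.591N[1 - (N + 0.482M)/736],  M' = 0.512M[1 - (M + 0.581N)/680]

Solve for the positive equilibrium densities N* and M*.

Setting both brackets to zero gives the nullclines N + 0.482M = 736 and 0.581N + M = 680.
Substituting M = 680 - 0.581N into the first: N(1 - 0.482·0.581) = 736 - 0.482·680.
So N* = 408/0.72 = 567, and then M* = 680 - 0.581·567 = 351.

N* ≈ 567, M* ≈ 351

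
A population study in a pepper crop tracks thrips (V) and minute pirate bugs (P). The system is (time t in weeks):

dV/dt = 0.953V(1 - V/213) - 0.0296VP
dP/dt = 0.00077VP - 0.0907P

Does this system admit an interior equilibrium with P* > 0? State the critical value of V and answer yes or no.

The predator equation gives dP/dt > 0 only when V > 0.0907/0.00077 = 118.
Without the predator, V → K = 213. Since 213 > 118, the predator can invade and persist.

Threshold V = 118; K > 118, so yes, the predator persists.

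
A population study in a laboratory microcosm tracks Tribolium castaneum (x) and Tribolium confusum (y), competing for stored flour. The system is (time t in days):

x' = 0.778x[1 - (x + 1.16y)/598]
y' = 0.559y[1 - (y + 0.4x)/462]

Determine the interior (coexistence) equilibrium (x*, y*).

x* ≈ 116, y* ≈ 416

Setting both brackets to zero gives the nullclines x + 1.16y = 598 and 0.4x + y = 462.
Substituting y = 462 - 0.4x into the first: x(1 - 1.16·0.4) = 598 - 1.16·462.
So x* = 62.1/0.536 = 116, and then y* = 462 - 0.4·116 = 416.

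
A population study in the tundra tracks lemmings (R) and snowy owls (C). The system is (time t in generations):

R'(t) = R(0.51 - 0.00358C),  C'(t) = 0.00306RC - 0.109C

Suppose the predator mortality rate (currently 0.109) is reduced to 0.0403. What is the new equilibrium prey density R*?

At the interior fixed point, setting dC/dt = 0 with C > 0 fixes R* = (predator death rate)/(RC coefficient) — independent of the other coefficients.
With the change, R* = 0.0403/0.00306 = 13.2; it falls from 35.6.

R* ≈ 13.2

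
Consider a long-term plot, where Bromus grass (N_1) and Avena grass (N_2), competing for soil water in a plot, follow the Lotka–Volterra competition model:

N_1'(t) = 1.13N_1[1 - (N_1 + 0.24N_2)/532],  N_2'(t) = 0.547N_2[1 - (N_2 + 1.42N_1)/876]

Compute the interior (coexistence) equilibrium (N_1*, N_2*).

Setting both brackets to zero gives the nullclines N_1 + 0.24N_2 = 532 and 1.42N_1 + N_2 = 876.
Substituting N_2 = 876 - 1.42N_1 into the first: N_1(1 - 0.24·1.42) = 532 - 0.24·876.
So N_1* = 322/0.659 = 488, and then N_2* = 876 - 1.42·488 = 183.

N_1* ≈ 488, N_2* ≈ 183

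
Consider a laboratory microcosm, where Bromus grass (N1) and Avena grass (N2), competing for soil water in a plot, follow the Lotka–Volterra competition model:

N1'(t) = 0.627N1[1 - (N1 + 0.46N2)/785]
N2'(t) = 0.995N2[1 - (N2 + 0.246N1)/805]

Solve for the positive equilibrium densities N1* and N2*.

N1* ≈ 468, N2* ≈ 690

Setting both brackets to zero gives the nullclines N1 + 0.46N2 = 785 and 0.246N1 + N2 = 805.
Substituting N2 = 805 - 0.246N1 into the first: N1(1 - 0.46·0.246) = 785 - 0.46·805.
So N1* = 415/0.887 = 468, and then N2* = 805 - 0.246·468 = 690.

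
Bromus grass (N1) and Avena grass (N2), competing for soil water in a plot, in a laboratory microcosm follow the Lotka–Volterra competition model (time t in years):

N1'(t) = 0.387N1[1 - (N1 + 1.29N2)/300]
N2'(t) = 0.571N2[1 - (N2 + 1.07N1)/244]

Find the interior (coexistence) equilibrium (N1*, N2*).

Setting both brackets to zero gives the nullclines N1 + 1.29N2 = 300 and 1.07N1 + N2 = 244.
Substituting N2 = 244 - 1.07N1 into the first: N1(1 - 1.29·1.07) = 300 - 1.29·244.
So N1* = -14.8/-0.38 = 38.8, and then N2* = 244 - 1.07·38.8 = 202.

N1* ≈ 38.8, N2* ≈ 202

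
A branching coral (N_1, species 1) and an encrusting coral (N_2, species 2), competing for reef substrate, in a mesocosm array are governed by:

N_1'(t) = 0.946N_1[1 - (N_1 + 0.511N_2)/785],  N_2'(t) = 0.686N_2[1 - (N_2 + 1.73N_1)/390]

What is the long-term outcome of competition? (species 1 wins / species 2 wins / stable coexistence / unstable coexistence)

species 1 excludes species 2

Compare the nullcline intercepts: K1/α12 = 785/0.511 = 1540 > K2 = 390; K2/α21 = 390/1.73 = 225 < K1 = 785.
Since the inequalities point opposite ways, species 1 can invade but species 2 cannot.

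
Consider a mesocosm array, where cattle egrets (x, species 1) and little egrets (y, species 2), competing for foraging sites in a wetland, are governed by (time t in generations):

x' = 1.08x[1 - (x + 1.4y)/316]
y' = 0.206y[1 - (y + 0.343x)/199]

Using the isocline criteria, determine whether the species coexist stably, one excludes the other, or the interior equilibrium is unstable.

stable coexistence

Compare the nullcline intercepts: K1/α12 = 316/1.4 = 226 > K2 = 199; K2/α21 = 199/0.343 = 580 > K1 = 316.
Since both inequalities hold, each species can invade when rare, so the interior equilibrium is stable.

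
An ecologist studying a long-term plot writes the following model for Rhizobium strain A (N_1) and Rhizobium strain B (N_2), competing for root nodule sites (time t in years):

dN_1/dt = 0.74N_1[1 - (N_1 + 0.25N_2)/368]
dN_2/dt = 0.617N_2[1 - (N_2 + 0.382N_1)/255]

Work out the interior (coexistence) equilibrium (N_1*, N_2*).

N_1* ≈ 336, N_2* ≈ 127

Setting both brackets to zero gives the nullclines N_1 + 0.25N_2 = 368 and 0.382N_1 + N_2 = 255.
Substituting N_2 = 255 - 0.382N_1 into the first: N_1(1 - 0.25·0.382) = 368 - 0.25·255.
So N_1* = 304/0.904 = 336, and then N_2* = 255 - 0.382·336 = 127.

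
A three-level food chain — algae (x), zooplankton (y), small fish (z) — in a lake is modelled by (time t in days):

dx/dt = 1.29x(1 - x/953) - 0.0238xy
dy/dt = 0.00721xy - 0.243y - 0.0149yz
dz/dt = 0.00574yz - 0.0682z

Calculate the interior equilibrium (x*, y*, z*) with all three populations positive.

From dz/dt = 0: 0.00574y* = 0.0682, so y* = 11.9.
From dx/dt = 0: 1.29(1 - x*/953) = 0.0238·11.9, giving x* = 953·(1 - 0.219) = 744.
From dy/dt = 0: 0.00721·744 - 0.243 = 0.0149z*, so z* = 5.12/0.0149 = 344.

x* ≈ 744, y* ≈ 11.9, z* ≈ 344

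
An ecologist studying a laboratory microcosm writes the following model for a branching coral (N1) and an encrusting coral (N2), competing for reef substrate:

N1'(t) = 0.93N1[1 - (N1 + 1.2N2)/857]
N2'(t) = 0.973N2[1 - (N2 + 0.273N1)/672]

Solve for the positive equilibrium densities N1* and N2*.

Setting both brackets to zero gives the nullclines N1 + 1.2N2 = 857 and 0.273N1 + N2 = 672.
Substituting N2 = 672 - 0.273N1 into the first: N1(1 - 1.2·0.273) = 857 - 1.2·672.
So N1* = 50.6/0.672 = 75.3, and then N2* = 672 - 0.273·75.3 = 651.

N1* ≈ 75.3, N2* ≈ 651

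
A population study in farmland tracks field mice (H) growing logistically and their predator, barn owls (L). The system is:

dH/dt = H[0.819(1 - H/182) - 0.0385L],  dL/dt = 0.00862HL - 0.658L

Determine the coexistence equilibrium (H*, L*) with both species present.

H* ≈ 76.3, L* ≈ 12.4

From dL/dt = 0 with L > 0: 0.00862H* = 0.658, so H* = 76.3.
Substitute into dH/dt = 0: 0.819(1 - 76.3/182) = 0.0385L*.
The bracket is 0.581, giving L* = 0.475/0.0385 = 12.4.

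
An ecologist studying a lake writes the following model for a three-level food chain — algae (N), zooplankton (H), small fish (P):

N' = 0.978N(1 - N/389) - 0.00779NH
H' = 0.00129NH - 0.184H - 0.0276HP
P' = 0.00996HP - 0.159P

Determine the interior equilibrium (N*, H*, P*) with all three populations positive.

N* ≈ 340, H* ≈ 16, P* ≈ 9.2

From dP/dt = 0: 0.00996H* = 0.159, so H* = 16.
From dN/dt = 0: 0.978(1 - N*/389) = 0.00779·16, giving N* = 389·(1 - 0.127) = 340.
From dH/dt = 0: 0.00129·340 - 0.184 = 0.0276P*, so P* = 0.254/0.0276 = 9.2.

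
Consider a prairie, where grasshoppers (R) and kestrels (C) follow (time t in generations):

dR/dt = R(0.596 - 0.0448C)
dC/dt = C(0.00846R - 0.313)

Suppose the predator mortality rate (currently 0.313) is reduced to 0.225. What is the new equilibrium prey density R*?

R* ≈ 26.6

At the interior fixed point, setting dC/dt = 0 with C > 0 fixes R* = (predator death rate)/(RC coefficient) — independent of the other coefficients.
With the change, R* = 0.225/0.00846 = 26.6; it falls from 37.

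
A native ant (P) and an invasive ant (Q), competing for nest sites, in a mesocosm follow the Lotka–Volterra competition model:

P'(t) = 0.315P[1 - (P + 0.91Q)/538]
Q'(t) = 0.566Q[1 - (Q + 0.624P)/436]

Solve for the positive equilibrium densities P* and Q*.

P* ≈ 327, Q* ≈ 232

Setting both brackets to zero gives the nullclines P + 0.91Q = 538 and 0.624P + Q = 436.
Substituting Q = 436 - 0.624P into the first: P(1 - 0.91·0.624) = 538 - 0.91·436.
So P* = 141/0.432 = 327, and then Q* = 436 - 0.624·327 = 232.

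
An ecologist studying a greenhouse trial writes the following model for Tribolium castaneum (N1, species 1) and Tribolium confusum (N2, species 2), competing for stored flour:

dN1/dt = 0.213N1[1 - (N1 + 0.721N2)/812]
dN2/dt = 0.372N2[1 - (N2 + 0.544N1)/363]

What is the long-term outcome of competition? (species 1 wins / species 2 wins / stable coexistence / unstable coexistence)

Compare the nullcline intercepts: K1/α12 = 812/0.721 = 1130 > K2 = 363; K2/α21 = 363/0.544 = 667 < K1 = 812.
Since the inequalities point opposite ways, species 1 can invade but species 2 cannot.

species 1 excludes species 2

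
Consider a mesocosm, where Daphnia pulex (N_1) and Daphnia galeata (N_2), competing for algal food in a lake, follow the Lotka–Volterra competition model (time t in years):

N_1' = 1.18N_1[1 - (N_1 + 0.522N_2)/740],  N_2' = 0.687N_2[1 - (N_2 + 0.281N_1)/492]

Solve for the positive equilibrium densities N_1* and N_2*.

Setting both brackets to zero gives the nullclines N_1 + 0.522N_2 = 740 and 0.281N_1 + N_2 = 492.
Substituting N_2 = 492 - 0.281N_1 into the first: N_1(1 - 0.522·0.281) = 740 - 0.522·492.
So N_1* = 483/0.853 = 566, and then N_2* = 492 - 0.281·566 = 333.

N_1* ≈ 566, N_2* ≈ 333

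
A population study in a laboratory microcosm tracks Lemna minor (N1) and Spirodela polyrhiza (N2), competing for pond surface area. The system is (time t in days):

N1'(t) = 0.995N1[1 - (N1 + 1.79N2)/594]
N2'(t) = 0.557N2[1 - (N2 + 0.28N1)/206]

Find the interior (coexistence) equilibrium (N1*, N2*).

N1* ≈ 452, N2* ≈ 79.6

Setting both brackets to zero gives the nullclines N1 + 1.79N2 = 594 and 0.28N1 + N2 = 206.
Substituting N2 = 206 - 0.28N1 into the first: N1(1 - 1.79·0.28) = 594 - 1.79·206.
So N1* = 225/0.499 = 452, and then N2* = 206 - 0.28·452 = 79.6.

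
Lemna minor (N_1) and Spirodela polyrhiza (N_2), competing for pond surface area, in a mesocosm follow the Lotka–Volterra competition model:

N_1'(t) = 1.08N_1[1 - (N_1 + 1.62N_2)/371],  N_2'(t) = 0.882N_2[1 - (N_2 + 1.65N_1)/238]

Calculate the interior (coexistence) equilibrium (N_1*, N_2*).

Setting both brackets to zero gives the nullclines N_1 + 1.62N_2 = 371 and 1.65N_1 + N_2 = 238.
Substituting N_2 = 238 - 1.65N_1 into the first: N_1(1 - 1.62·1.65) = 371 - 1.62·238.
So N_1* = -14.6/-1.67 = 8.7, and then N_2* = 238 - 1.65·8.7 = 224.

N_1* ≈ 8.7, N_2* ≈ 224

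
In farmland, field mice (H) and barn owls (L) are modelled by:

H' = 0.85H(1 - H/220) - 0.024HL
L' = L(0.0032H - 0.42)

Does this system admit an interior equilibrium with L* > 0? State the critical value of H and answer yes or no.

Threshold H = 131; K > 131, so yes, the predator persists.

The predator equation gives dL/dt > 0 only when H > 0.42/0.0032 = 131.
Without the predator, H → K = 220. Since 220 > 131, the predator can invade and persist.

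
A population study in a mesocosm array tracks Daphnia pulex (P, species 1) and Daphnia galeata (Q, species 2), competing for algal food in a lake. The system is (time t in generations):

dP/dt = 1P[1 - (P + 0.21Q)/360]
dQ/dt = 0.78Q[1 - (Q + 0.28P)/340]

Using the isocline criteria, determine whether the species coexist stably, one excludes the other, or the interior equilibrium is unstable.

stable coexistence

Compare the nullcline intercepts: K1/α12 = 360/0.21 = 1710 > K2 = 340; K2/α21 = 340/0.28 = 1210 > K1 = 360.
Since both inequalities hold, each species can invade when rare, so the interior equilibrium is stable.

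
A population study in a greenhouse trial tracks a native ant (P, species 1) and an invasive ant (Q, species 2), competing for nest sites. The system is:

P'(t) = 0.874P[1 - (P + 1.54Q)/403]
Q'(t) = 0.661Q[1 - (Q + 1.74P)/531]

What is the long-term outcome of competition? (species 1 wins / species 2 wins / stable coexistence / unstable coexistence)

Compare the nullcline intercepts: K1/α12 = 403/1.54 = 262 < K2 = 531; K2/α21 = 531/1.74 = 305 < K1 = 403.
Since both are reversed, neither can invade when rare; the interior point is a saddle.

unstable coexistence (outcome depends on initial conditions)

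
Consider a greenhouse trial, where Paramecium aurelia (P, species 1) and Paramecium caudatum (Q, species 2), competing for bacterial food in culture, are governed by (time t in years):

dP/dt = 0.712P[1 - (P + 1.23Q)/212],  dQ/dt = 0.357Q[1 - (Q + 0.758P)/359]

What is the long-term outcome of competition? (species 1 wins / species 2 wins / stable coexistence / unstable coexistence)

species 2 excludes species 1

Compare the nullcline intercepts: K1/α12 = 212/1.23 = 172 < K2 = 359; K2/α21 = 359/0.758 = 474 > K1 = 212.
Since the inequalities point opposite ways, species 2 can invade but species 1 cannot.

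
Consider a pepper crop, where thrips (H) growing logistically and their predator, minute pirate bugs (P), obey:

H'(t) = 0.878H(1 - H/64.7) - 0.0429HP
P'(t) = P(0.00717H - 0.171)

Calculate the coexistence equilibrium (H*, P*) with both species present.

H* ≈ 23.8, P* ≈ 12.9

From dP/dt = 0 with P > 0: 0.00717H* = 0.171, so H* = 23.8.
Substitute into dH/dt = 0: 0.878(1 - 23.8/64.7) = 0.0429P*.
The bracket is 0.631, giving P* = 0.554/0.0429 = 12.9.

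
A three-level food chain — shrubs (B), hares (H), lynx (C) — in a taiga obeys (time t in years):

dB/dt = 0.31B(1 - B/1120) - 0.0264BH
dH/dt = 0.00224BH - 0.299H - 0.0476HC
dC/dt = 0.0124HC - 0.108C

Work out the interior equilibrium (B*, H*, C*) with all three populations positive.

B* ≈ 289, H* ≈ 8.71, C* ≈ 7.33

From dC/dt = 0: 0.0124H* = 0.108, so H* = 8.71.
From dB/dt = 0: 0.31(1 - B*/1120) = 0.0264·8.71, giving B* = 1120·(1 - 0.742) = 289.
From dH/dt = 0: 0.00224·289 - 0.299 = 0.0476C*, so C* = 0.349/0.0476 = 7.33.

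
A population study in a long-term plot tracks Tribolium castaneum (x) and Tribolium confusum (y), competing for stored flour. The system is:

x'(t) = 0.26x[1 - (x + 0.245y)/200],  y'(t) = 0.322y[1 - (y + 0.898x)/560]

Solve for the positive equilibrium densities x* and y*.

x* ≈ 80.5, y* ≈ 488

Setting both brackets to zero gives the nullclines x + 0.245y = 200 and 0.898x + y = 560.
Substituting y = 560 - 0.898x into the first: x(1 - 0.245·0.898) = 200 - 0.245·560.
So x* = 62.8/0.78 = 80.5, and then y* = 560 - 0.898·80.5 = 488.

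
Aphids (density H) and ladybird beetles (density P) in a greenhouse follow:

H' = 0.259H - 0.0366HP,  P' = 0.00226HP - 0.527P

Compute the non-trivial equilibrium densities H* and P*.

Set dP/dt = 0 with P > 0: 0.00226H - 0.527 = 0, so H* = 0.527/0.00226 = 233.
Set dH/dt = 0 with H > 0: 0.259 - 0.0366P = 0, so P* = 0.259/0.0366 = 7.08.

H* ≈ 233, P* ≈ 7.08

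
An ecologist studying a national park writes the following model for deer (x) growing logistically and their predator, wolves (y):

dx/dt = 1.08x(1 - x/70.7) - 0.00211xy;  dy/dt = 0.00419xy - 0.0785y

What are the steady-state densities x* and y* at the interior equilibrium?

x* ≈ 18.7, y* ≈ 376

From dy/dt = 0 with y > 0: 0.00419x* = 0.0785, so x* = 18.7.
Substitute into dx/dt = 0: 1.08(1 - 18.7/70.7) = 0.00211y*.
The bracket is 0.735, giving y* = 0.794/0.00211 = 376.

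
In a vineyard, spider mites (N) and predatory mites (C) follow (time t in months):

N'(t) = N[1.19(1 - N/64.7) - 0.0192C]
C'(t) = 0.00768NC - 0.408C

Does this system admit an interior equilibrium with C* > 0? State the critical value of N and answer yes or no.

Threshold N = 53.1; K > 53.1, so yes, the predator persists.

The predator equation gives dC/dt > 0 only when N > 0.408/0.00768 = 53.1.
Without the predator, N → K = 64.7. Since 64.7 > 53.1, the predator can invade and persist.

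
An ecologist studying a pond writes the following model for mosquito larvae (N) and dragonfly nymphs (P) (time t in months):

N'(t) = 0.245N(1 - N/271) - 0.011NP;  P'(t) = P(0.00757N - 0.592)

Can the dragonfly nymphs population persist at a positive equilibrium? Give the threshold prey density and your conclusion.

Threshold N = 78.2; K > 78.2, so yes, the predator persists.

The predator equation gives dP/dt > 0 only when N > 0.592/0.00757 = 78.2.
Without the predator, N → K = 271. Since 271 > 78.2, the predator can invade and persist.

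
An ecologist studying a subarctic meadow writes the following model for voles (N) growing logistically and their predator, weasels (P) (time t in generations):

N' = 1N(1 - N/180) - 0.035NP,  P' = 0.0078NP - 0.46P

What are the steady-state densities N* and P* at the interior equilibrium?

N* ≈ 59, P* ≈ 19.2

From dP/dt = 0 with P > 0: 0.0078N* = 0.46, so N* = 59.
Substitute into dN/dt = 0: 1(1 - 59/180) = 0.035P*.
The bracket is 0.672, giving P* = 0.672/0.035 = 19.2.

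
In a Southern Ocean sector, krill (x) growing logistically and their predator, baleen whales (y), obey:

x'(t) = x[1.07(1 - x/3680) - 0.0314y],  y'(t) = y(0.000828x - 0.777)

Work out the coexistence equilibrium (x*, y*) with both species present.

x* ≈ 938, y* ≈ 25.4

From dy/dt = 0 with y > 0: 0.000828x* = 0.777, so x* = 938.
Substitute into dx/dt = 0: 1.07(1 - 938/3680) = 0.0314y*.
The bracket is 0.745, giving y* = 0.797/0.0314 = 25.4.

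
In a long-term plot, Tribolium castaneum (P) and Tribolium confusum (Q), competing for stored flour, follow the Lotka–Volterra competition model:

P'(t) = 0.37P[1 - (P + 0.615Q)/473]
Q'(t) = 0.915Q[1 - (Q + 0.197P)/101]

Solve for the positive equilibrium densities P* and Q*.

P* ≈ 468, Q* ≈ 8.9

Setting both brackets to zero gives the nullclines P + 0.615Q = 473 and 0.197P + Q = 101.
Substituting Q = 101 - 0.197P into the first: P(1 - 0.615·0.197) = 473 - 0.615·101.
So P* = 411/0.879 = 468, and then Q* = 101 - 0.197·468 = 8.9.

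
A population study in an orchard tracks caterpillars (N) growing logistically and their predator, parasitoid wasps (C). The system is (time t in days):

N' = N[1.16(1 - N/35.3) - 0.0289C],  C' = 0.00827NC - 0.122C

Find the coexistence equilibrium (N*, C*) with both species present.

N* ≈ 14.8, C* ≈ 23.4

From dC/dt = 0 with C > 0: 0.00827N* = 0.122, so N* = 14.8.
Substitute into dN/dt = 0: 1.16(1 - 14.8/35.3) = 0.0289C*.
The bracket is 0.582, giving C* = 0.675/0.0289 = 23.4.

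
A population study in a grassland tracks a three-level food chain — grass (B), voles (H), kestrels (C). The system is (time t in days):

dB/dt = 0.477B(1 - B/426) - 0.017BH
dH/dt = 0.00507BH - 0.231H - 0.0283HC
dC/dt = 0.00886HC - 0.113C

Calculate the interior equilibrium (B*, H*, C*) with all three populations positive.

B* ≈ 232, H* ≈ 12.8, C* ≈ 33.5

From dC/dt = 0: 0.00886H* = 0.113, so H* = 12.8.
From dB/dt = 0: 0.477(1 - B*/426) = 0.017·12.8, giving B* = 426·(1 - 0.455) = 232.
From dH/dt = 0: 0.00507·232 - 0.231 = 0.0283C*, so C* = 0.947/0.0283 = 33.5.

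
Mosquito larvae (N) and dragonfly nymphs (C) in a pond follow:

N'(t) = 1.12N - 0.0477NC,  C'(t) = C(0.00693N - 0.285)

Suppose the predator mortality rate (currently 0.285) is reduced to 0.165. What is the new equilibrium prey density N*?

At the interior fixed point, setting dC/dt = 0 with C > 0 fixes N* = (predator death rate)/(NC coefficient) — independent of the other coefficients.
With the change, N* = 0.165/0.00693 = 23.8; it falls from 41.1.

N* ≈ 23.8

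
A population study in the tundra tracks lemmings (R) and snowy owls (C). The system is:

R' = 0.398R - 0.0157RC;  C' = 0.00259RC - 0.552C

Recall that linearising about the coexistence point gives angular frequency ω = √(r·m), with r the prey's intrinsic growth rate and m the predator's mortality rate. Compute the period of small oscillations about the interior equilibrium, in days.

Here r = 0.398 and m = 0.552, so r·m = 0.22.
ω = √0.22 = 0.469 per day, hence T = 2π/ω ≈ 13.4 days.

T ≈ 13.4 days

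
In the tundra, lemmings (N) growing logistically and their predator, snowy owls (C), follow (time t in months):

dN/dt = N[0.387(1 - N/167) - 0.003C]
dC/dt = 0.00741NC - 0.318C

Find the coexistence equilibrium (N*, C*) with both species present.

N* ≈ 42.9, C* ≈ 95.9

From dC/dt = 0 with C > 0: 0.00741N* = 0.318, so N* = 42.9.
Substitute into dN/dt = 0: 0.387(1 - 42.9/167) = 0.003C*.
The bracket is 0.743, giving C* = 0.288/0.003 = 95.9.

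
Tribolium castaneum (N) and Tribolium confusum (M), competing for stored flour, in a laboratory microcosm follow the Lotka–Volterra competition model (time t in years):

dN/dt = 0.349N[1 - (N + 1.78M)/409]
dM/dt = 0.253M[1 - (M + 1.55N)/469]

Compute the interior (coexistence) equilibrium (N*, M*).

Setting both brackets to zero gives the nullclines N + 1.78M = 409 and 1.55N + M = 469.
Substituting M = 469 - 1.55N into the first: N(1 - 1.78·1.55) = 409 - 1.78·469.
So N* = -426/-1.76 = 242, and then M* = 469 - 1.55·242 = 93.8.

N* ≈ 242, M* ≈ 93.8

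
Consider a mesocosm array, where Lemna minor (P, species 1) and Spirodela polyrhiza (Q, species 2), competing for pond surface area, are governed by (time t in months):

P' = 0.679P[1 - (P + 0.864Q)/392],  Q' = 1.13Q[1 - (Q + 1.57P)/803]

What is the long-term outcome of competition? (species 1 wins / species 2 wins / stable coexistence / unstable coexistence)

Compare the nullcline intercepts: K1/α12 = 392/0.864 = 454 < K2 = 803; K2/α21 = 803/1.57 = 511 > K1 = 392.
Since the inequalities point opposite ways, species 2 can invade but species 1 cannot.

species 2 excludes species 1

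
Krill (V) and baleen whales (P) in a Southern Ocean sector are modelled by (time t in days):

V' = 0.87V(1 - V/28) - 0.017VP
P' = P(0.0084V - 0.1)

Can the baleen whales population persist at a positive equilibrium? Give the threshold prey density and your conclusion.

Threshold V = 11.9; K > 11.9, so yes, the predator persists.

The predator equation gives dP/dt > 0 only when V > 0.1/0.0084 = 11.9.
Without the predator, V → K = 28. Since 28 > 11.9, the predator can invade and persist.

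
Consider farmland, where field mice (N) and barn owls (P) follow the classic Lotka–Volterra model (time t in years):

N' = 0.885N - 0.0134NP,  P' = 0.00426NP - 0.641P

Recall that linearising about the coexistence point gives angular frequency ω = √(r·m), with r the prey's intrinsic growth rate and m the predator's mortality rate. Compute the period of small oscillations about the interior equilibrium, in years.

Here r = 0.885 and m = 0.641, so r·m = 0.567.
ω = √0.567 = 0.753 per year, hence T = 2π/ω ≈ 8.34 years.

T ≈ 8.34 years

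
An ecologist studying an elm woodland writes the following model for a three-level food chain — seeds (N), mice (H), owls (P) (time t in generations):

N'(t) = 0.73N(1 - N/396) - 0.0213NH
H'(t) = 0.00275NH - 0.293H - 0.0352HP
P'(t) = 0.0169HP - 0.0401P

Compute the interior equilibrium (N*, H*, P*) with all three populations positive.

From dP/dt = 0: 0.0169H* = 0.0401, so H* = 2.37.
From dN/dt = 0: 0.73(1 - N*/396) = 0.0213·2.37, giving N* = 396·(1 - 0.0692) = 369.
From dH/dt = 0: 0.00275·369 - 0.293 = 0.0352P*, so P* = 0.721/0.0352 = 20.5.

N* ≈ 369, H* ≈ 2.37, P* ≈ 20.5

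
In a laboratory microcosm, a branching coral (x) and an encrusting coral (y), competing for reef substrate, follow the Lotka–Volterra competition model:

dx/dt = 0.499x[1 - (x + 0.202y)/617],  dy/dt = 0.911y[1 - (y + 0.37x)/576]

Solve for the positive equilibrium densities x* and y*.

x* ≈ 541, y* ≈ 376

Setting both brackets to zero gives the nullclines x + 0.202y = 617 and 0.37x + y = 576.
Substituting y = 576 - 0.37x into the first: x(1 - 0.202·0.37) = 617 - 0.202·576.
So x* = 501/0.925 = 541, and then y* = 576 - 0.37·541 = 376.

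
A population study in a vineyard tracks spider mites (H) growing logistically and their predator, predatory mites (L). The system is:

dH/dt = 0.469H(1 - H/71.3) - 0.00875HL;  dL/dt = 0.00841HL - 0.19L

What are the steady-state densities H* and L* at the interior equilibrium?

From dL/dt = 0 with L > 0: 0.00841H* = 0.19, so H* = 22.6.
Substitute into dH/dt = 0: 0.469(1 - 22.6/71.3) = 0.00875L*.
The bracket is 0.683, giving L* = 0.32/0.00875 = 36.6.

H* ≈ 22.6, L* ≈ 36.6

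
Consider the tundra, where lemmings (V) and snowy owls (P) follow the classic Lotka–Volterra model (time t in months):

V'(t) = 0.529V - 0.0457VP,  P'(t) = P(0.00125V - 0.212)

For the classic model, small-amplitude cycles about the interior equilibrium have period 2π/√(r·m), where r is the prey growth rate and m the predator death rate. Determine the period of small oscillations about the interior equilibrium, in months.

Here r = 0.529 and m = 0.212, so r·m = 0.112.
ω = √0.112 = 0.335 per month, hence T = 2π/ω ≈ 18.8 months.

T ≈ 18.8 months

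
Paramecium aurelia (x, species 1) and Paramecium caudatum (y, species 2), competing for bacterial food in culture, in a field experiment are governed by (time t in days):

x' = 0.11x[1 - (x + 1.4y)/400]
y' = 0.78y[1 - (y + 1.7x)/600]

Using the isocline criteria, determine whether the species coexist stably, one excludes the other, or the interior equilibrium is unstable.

Compare the nullcline intercepts: K1/α12 = 400/1.4 = 286 < K2 = 600; K2/α21 = 600/1.7 = 353 < K1 = 400.
Since both are reversed, neither can invade when rare; the interior point is a saddle.

unstable coexistence (outcome depends on initial conditions)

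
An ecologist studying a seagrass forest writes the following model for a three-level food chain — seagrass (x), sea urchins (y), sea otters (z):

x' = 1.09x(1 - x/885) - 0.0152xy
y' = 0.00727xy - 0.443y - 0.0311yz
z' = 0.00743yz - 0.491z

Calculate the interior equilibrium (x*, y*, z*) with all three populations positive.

From dz/dt = 0: 0.00743y* = 0.491, so y* = 66.1.
From dx/dt = 0: 1.09(1 - x*/885) = 0.0152·66.1, giving x* = 885·(1 - 0.922) = 69.4.
From dy/dt = 0: 0.00727·69.4 - 0.443 = 0.0311z*, so z* = 0.0619/0.0311 = 1.99.

x* ≈ 69.4, y* ≈ 66.1, z* ≈ 1.99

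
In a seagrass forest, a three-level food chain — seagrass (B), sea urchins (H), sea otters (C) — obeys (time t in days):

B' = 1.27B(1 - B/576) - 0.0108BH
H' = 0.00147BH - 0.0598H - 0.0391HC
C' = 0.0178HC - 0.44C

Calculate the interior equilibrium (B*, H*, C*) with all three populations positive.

From dC/dt = 0: 0.0178H* = 0.44, so H* = 24.7.
From dB/dt = 0: 1.27(1 - B*/576) = 0.0108·24.7, giving B* = 576·(1 - 0.21) = 455.
From dH/dt = 0: 0.00147·455 - 0.0598 = 0.0391C*, so C* = 0.609/0.0391 = 15.6.

B* ≈ 455, H* ≈ 24.7, C* ≈ 15.6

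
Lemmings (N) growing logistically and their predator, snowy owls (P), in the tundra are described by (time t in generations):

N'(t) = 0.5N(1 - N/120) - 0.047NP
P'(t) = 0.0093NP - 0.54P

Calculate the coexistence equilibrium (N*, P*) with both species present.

N* ≈ 58.1, P* ≈ 5.49

From dP/dt = 0 with P > 0: 0.0093N* = 0.54, so N* = 58.1.
Substitute into dN/dt = 0: 0.5(1 - 58.1/120) = 0.047P*.
The bracket is 0.516, giving P* = 0.258/0.047 = 5.49.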